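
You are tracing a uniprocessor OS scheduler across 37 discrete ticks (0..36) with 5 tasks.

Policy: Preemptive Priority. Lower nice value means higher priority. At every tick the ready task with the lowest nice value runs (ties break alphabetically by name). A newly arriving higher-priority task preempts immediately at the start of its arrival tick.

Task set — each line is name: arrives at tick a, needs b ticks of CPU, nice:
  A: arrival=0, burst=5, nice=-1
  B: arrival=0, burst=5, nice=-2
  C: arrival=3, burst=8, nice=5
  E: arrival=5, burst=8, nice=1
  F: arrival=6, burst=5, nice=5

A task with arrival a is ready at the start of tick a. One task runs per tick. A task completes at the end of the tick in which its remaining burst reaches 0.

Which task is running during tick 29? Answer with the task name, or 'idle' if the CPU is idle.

running at tick 29 = F

t=0: ready={A,B} → run B
t=1: ready={A,B} → run B
t=2: ready={A,B} → run B
t=3: ready={A,B,C} → run B
t=4: ready={A,B,C} → run B
t=5: ready={A,C,E} → run A
t=6: ready={A,C,E,F} → run A
t=7: ready={A,C,E,F} → run A
t=8: ready={A,C,E,F} → run A
t=9: ready={A,C,E,F} → run A
t=10: ready={C,E,F} → run E
t=11: ready={C,E,F} → run E
t=12: ready={C,E,F} → run E
t=13: ready={C,E,F} → run E
t=14: ready={C,E,F} → run E
t=15: ready={C,E,F} → run E
t=16: ready={C,E,F} → run E
t=17: ready={C,E,F} → run E
t=18: ready={C,F} → run C
t=19: ready={C,F} → run C
t=20: ready={C,F} → run C
t=21: ready={C,F} → run C
t=22: ready={C,F} → run C
t=23: ready={C,F} → run C
t=24: ready={C,F} → run C
t=25: ready={C,F} → run C
t=26: ready={F} → run F
t=27: ready={F} → run F
t=28: ready={F} → run F
t=29: ready={F} → run F
t=30: ready={F} → run F
t=31: (idle)
t=32: (idle)
t=33: (idle)
t=34: (idle)
t=35: (idle)
t=36: (idle)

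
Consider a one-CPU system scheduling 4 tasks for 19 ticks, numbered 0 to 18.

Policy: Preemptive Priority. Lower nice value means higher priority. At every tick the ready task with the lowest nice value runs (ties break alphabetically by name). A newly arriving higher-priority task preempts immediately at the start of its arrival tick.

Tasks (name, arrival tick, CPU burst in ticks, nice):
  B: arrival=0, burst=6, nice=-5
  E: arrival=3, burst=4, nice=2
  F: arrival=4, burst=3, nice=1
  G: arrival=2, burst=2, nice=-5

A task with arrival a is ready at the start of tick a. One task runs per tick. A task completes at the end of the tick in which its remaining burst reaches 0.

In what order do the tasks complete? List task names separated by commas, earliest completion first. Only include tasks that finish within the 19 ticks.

t=0: ready={B} → run B
t=1: ready={B} → run B
t=2: ready={B,G} → run B
t=3: ready={B,E,G} → run B
t=4: ready={B,E,F,G} → run B
t=5: ready={B,E,F,G} → run B
t=6: ready={E,F,G} → run G
t=7: ready={E,F,G} → run G
t=8: ready={E,F} → run F
t=9: ready={E,F} → run F
t=10: ready={E,F} → run F
t=11: ready={E} → run E
t=12: ready={E} → run E
t=13: ready={E} → run E
t=14: ready={E} → run E
t=15: (idle)
t=16: (idle)
t=17: (idle)
t=18: (idle)

completion order = B, G, F, E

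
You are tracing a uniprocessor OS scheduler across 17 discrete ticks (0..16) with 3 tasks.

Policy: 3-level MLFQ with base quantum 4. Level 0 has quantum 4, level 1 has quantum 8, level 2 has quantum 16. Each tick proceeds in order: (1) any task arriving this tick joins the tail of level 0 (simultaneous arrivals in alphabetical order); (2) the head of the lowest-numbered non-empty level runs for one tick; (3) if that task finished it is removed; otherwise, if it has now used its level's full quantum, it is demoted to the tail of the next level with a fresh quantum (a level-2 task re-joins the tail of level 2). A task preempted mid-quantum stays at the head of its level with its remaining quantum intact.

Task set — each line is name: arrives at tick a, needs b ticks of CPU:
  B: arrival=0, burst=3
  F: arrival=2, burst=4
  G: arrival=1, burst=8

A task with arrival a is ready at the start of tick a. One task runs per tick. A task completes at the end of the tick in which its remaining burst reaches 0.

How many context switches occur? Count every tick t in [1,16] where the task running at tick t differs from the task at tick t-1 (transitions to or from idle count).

context switches = 4

t=0: L0/L1/L2 = B/-/- → run B
t=1: L0/L1/L2 = BG/-/- → run B
t=2: L0/L1/L2 = BGF/-/- → run B
t=3: L0/L1/L2 = GF/-/- → run G
t=4: L0/L1/L2 = GF/-/- → run G
t=5: L0/L1/L2 = GF/-/- → run G
t=6: L0/L1/L2 = GF/-/- → run G
t=7: L0/L1/L2 = F/G/- → run F
t=8: L0/L1/L2 = F/G/- → run F
t=9: L0/L1/L2 = F/G/- → run F
t=10: L0/L1/L2 = F/G/- → run F
t=11: L0/L1/L2 = -/G/- → run G
t=12: L0/L1/L2 = -/G/- → run G
t=13: L0/L1/L2 = -/G/- → run G
t=14: L0/L1/L2 = -/G/- → run G
t=15: (idle)
t=16: (idle)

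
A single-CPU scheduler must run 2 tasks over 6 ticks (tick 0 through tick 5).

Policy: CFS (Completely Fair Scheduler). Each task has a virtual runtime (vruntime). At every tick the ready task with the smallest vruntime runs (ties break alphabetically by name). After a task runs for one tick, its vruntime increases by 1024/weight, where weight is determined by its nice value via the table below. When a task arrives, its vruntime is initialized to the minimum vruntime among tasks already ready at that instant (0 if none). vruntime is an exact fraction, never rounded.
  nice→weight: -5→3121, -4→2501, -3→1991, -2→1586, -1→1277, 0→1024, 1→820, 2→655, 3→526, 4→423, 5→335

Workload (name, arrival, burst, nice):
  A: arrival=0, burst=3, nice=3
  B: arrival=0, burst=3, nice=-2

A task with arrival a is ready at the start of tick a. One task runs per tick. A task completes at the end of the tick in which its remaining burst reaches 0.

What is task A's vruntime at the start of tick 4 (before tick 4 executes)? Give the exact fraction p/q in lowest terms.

vruntime(A, start of tick 4) = 512/263

t=0: vr[A=0 B=0] → run A
t=1: vr[A=512/263 B=0] → run B
t=2: vr[A=512/263 B=512/793] → run B
t=3: vr[A=512/263 B=1024/793] → run B
t=4: vr[A=512/263] → run A
t=5: vr[A=1024/263] → run A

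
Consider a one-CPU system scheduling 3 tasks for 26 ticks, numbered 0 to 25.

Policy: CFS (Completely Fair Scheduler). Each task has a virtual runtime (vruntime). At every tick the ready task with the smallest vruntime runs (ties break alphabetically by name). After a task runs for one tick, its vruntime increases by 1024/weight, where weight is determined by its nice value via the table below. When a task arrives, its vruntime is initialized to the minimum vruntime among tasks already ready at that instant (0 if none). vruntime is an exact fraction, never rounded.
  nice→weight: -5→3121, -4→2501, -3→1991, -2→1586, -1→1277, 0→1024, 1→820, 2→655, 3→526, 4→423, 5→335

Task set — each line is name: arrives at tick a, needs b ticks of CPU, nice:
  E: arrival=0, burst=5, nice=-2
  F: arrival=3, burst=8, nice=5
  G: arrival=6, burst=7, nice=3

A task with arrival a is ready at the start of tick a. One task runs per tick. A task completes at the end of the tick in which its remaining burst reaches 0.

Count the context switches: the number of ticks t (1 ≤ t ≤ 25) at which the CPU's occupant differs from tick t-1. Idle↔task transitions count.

context switches = 12

t=0: vr[E=0] → run E
t=1: vr[E=512/793] → run E
t=2: vr[E=1024/793] → run E
t=3: vr[E=1536/793 F=1536/793] → run E
t=4: vr[E=2048/793 F=1536/793] → run F
t=5: vr[E=2048/793 F=1326592/265655] → run E
t=6: vr[F=1326592/265655 G=1326592/265655] → run F
t=7: vr[F=2138624/265655 G=1326592/265655] → run G
t=8: vr[F=2138624/265655 G=484909056/69867265] → run G
t=9: vr[F=2138624/265655 G=620924416/69867265] → run F
t=10: vr[F=2950656/265655 G=620924416/69867265] → run G
t=11: vr[F=2950656/265655 G=756939776/69867265] → run G
t=12: vr[F=2950656/265655 G=892955136/69867265] → run F
t=13: vr[F=3762688/265655 G=892955136/69867265] → run G
t=14: vr[F=3762688/265655 G=1028970496/69867265] → run F
t=15: vr[F=914944/53131 G=1028970496/69867265] → run G
t=16: vr[F=914944/53131 G=1164985856/69867265] → run G
t=17: vr[F=914944/53131] → run F
t=18: vr[F=5386752/265655] → run F
t=19: vr[F=6198784/265655] → run F
t=20: (idle)
t=21: (idle)
t=22: (idle)
t=23: (idle)
t=24: (idle)
t=25: (idle)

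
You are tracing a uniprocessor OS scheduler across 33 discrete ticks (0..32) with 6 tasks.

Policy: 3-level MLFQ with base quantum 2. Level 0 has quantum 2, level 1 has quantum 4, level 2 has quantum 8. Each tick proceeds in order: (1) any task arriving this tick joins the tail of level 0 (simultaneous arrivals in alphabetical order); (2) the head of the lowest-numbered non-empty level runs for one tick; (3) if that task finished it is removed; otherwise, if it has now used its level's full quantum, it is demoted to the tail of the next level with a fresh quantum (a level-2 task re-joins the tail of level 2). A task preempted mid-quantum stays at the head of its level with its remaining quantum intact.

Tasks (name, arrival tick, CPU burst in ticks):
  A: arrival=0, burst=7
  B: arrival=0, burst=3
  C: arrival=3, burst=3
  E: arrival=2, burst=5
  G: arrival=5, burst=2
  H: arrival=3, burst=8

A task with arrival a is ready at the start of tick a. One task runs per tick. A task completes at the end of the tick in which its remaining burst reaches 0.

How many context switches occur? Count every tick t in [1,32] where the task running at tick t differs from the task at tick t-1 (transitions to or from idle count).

t=0: L0/L1/L2 = AB/-/- → run A
t=1: L0/L1/L2 = AB/-/- → run A
t=2: L0/L1/L2 = BE/A/- → run B
t=3: L0/L1/L2 = BECH/A/- → run B
t=4: L0/L1/L2 = ECH/AB/- → run E
t=5: L0/L1/L2 = ECHG/AB/- → run E
t=6: L0/L1/L2 = CHG/ABE/- → run C
t=7: L0/L1/L2 = CHG/ABE/- → run C
t=8: L0/L1/L2 = HG/ABEC/- → run H
t=9: L0/L1/L2 = HG/ABEC/- → run H
t=10: L0/L1/L2 = G/ABECH/- → run G
t=11: L0/L1/L2 = G/ABECH/- → run G
t=12: L0/L1/L2 = -/ABECH/- → run A
t=13: L0/L1/L2 = -/ABECH/- → run A
t=14: L0/L1/L2 = -/ABECH/- → run A
t=15: L0/L1/L2 = -/ABECH/- → run A
t=16: L0/L1/L2 = -/BECH/A → run B
t=17: L0/L1/L2 = -/ECH/A → run E
t=18: L0/L1/L2 = -/ECH/A → run E
t=19: L0/L1/L2 = -/ECH/A → run E
t=20: L0/L1/L2 = -/CH/A → run C
t=21: L0/L1/L2 = -/H/A → run H
t=22: L0/L1/L2 = -/H/A → run H
t=23: L0/L1/L2 = -/H/A → run H
t=24: L0/L1/L2 = -/H/A → run H
t=25: L0/L1/L2 = -/-/AH → run A
t=26: L0/L1/L2 = -/-/H → run H
t=27: L0/L1/L2 = -/-/H → run H
t=28: (idle)
t=29: (idle)
t=30: (idle)
t=31: (idle)
t=32: (idle)

context switches = 13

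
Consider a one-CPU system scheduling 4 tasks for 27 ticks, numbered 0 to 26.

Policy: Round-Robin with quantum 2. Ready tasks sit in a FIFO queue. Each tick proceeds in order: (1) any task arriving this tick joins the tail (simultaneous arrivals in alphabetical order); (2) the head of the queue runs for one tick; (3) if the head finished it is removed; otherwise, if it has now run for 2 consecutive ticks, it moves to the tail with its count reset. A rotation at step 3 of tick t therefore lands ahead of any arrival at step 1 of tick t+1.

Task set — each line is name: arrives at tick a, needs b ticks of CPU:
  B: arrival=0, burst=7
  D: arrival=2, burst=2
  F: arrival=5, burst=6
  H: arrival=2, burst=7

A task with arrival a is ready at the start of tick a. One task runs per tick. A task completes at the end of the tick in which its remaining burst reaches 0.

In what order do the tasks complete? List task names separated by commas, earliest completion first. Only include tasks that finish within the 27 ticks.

completion order = D, B, F, H

t=0: queue=[B] q_used=0 → run B
t=1: queue=[B] q_used=1 → run B
t=2: queue=[B,D,H] q_used=0 → run B
t=3: queue=[B,D,H] q_used=1 → run B
t=4: queue=[D,H,B] q_used=0 → run D
t=5: queue=[D,H,B,F] q_used=1 → run D
t=6: queue=[H,B,F] q_used=0 → run H
t=7: queue=[H,B,F] q_used=1 → run H
t=8: queue=[B,F,H] q_used=0 → run B
t=9: queue=[B,F,H] q_used=1 → run B
t=10: queue=[F,H,B] q_used=0 → run F
t=11: queue=[F,H,B] q_used=1 → run F
t=12: queue=[H,B,F] q_used=0 → run H
t=13: queue=[H,B,F] q_used=1 → run H
t=14: queue=[B,F,H] q_used=0 → run B
t=15: queue=[F,H] q_used=0 → run F
t=16: queue=[F,H] q_used=1 → run F
t=17: queue=[H,F] q_used=0 → run H
t=18: queue=[H,F] q_used=1 → run H
t=19: queue=[F,H] q_used=0 → run F
t=20: queue=[F,H] q_used=1 → run F
t=21: queue=[H] q_used=0 → run H
t=22: (idle)
t=23: (idle)
t=24: (idle)
t=25: (idle)
t=26: (idle)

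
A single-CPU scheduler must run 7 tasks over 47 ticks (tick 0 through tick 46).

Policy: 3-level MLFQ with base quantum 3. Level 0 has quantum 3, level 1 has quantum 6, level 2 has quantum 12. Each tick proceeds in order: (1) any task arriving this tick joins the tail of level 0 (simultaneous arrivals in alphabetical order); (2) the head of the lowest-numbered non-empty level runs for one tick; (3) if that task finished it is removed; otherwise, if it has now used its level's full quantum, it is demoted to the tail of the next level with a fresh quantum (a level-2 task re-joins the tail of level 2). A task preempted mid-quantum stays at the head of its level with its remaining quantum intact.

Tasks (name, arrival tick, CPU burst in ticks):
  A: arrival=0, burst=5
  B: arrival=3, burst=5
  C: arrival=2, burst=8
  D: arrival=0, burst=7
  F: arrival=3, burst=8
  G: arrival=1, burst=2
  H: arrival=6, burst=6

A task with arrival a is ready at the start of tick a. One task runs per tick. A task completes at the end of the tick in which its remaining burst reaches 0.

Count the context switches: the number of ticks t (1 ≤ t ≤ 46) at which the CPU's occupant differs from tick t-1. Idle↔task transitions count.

context switches = 13

t=0: L0/L1/L2 = AD/-/- → run A
t=1: L0/L1/L2 = ADG/-/- → run A
t=2: L0/L1/L2 = ADGC/-/- → run A
t=3: L0/L1/L2 = DGCBF/A/- → run D
t=4: L0/L1/L2 = DGCBF/A/- → run D
t=5: L0/L1/L2 = DGCBF/A/- → run D
t=6: L0/L1/L2 = GCBFH/AD/- → run G
t=7: L0/L1/L2 = GCBFH/AD/- → run G
t=8: L0/L1/L2 = CBFH/AD/- → run C
t=9: L0/L1/L2 = CBFH/AD/- → run C
t=10: L0/L1/L2 = CBFH/AD/- → run C
t=11: L0/L1/L2 = BFH/ADC/- → run B
t=12: L0/L1/L2 = BFH/ADC/- → run B
t=13: L0/L1/L2 = BFH/ADC/- → run B
t=14: L0/L1/L2 = FH/ADCB/- → run F
t=15: L0/L1/L2 = FH/ADCB/- → run F
t=16: L0/L1/L2 = FH/ADCB/- → run F
t=17: L0/L1/L2 = H/ADCBF/- → run H
t=18: L0/L1/L2 = H/ADCBF/- → run H
t=19: L0/L1/L2 = H/ADCBF/- → run H
t=20: L0/L1/L2 = -/ADCBFH/- → run A
t=21: L0/L1/L2 = -/ADCBFH/- → run A
t=22: L0/L1/L2 = -/DCBFH/- → run D
t=23: L0/L1/L2 = -/DCBFH/- → run D
t=24: L0/L1/L2 = -/DCBFH/- → run D
t=25: L0/L1/L2 = -/DCBFH/- → run D
t=26: L0/L1/L2 = -/CBFH/- → run C
t=27: L0/L1/L2 = -/CBFH/- → run C
t=28: L0/L1/L2 = -/CBFH/- → run C
t=29: L0/L1/L2 = -/CBFH/- → run C
t=30: L0/L1/L2 = -/CBFH/- → run C
t=31: L0/L1/L2 = -/BFH/- → run B
t=32: L0/L1/L2 = -/BFH/- → run B
t=33: L0/L1/L2 = -/FH/- → run F
t=34: L0/L1/L2 = -/FH/- → run F
t=35: L0/L1/L2 = -/FH/- → run F
t=36: L0/L1/L2 = -/FH/- → run F
t=37: L0/L1/L2 = -/FH/- → run F
t=38: L0/L1/L2 = -/H/- → run H
t=39: L0/L1/L2 = -/H/- → run H
t=40: L0/L1/L2 = -/H/- → run H
t=41: (idle)
t=42: (idle)
t=43: (idle)
t=44: (idle)
t=45: (idle)
t=46: (idle)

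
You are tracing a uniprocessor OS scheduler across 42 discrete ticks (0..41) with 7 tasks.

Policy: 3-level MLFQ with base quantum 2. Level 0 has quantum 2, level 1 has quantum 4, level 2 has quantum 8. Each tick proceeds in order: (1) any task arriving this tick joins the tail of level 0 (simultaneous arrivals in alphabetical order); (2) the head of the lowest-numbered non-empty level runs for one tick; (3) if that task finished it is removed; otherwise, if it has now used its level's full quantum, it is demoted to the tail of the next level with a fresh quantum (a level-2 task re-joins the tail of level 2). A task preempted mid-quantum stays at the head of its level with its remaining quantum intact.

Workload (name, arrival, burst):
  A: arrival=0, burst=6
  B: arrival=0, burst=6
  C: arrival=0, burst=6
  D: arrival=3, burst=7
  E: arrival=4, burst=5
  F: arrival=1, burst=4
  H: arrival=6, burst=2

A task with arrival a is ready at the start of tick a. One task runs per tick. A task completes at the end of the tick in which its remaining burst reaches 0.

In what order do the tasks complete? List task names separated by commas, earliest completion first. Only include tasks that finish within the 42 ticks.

t=0: L0/L1/L2 = ABC/-/- → run A
t=1: L0/L1/L2 = ABCF/-/- → run A
t=2: L0/L1/L2 = BCF/A/- → run B
t=3: L0/L1/L2 = BCFD/A/- → run B
t=4: L0/L1/L2 = CFDE/AB/- → run C
t=5: L0/L1/L2 = CFDE/AB/- → run C
t=6: L0/L1/L2 = FDEH/ABC/- → run F
t=7: L0/L1/L2 = FDEH/ABC/- → run F
t=8: L0/L1/L2 = DEH/ABCF/- → run D
t=9: L0/L1/L2 = DEH/ABCF/- → run D
t=10: L0/L1/L2 = EH/ABCFD/- → run E
t=11: L0/L1/L2 = EH/ABCFD/- → run E
t=12: L0/L1/L2 = H/ABCFDE/- → run H
t=13: L0/L1/L2 = H/ABCFDE/- → run H
t=14: L0/L1/L2 = -/ABCFDE/- → run A
t=15: L0/L1/L2 = -/ABCFDE/- → run A
t=16: L0/L1/L2 = -/ABCFDE/- → run A
t=17: L0/L1/L2 = -/ABCFDE/- → run A
t=18: L0/L1/L2 = -/BCFDE/- → run B
t=19: L0/L1/L2 = -/BCFDE/- → run B
t=20: L0/L1/L2 = -/BCFDE/- → run B
t=21: L0/L1/L2 = -/BCFDE/- → run B
t=22: L0/L1/L2 = -/CFDE/- → run C
t=23: L0/L1/L2 = -/CFDE/- → run C
t=24: L0/L1/L2 = -/CFDE/- → run C
t=25: L0/L1/L2 = -/CFDE/- → run C
t=26: L0/L1/L2 = -/FDE/- → run F
t=27: L0/L1/L2 = -/FDE/- → run F
t=28: L0/L1/L2 = -/DE/- → run D
t=29: L0/L1/L2 = -/DE/- → run D
t=30: L0/L1/L2 = -/DE/- → run D
t=31: L0/L1/L2 = -/DE/- → run D
t=32: L0/L1/L2 = -/E/D → run E
t=33: L0/L1/L2 = -/E/D → run E
t=34: L0/L1/L2 = -/E/D → run E
t=35: L0/L1/L2 = -/-/D → run D
t=36: (idle)
t=37: (idle)
t=38: (idle)
t=39: (idle)
t=40: (idle)
t=41: (idle)

completion order = H, A, B, C, F, E, D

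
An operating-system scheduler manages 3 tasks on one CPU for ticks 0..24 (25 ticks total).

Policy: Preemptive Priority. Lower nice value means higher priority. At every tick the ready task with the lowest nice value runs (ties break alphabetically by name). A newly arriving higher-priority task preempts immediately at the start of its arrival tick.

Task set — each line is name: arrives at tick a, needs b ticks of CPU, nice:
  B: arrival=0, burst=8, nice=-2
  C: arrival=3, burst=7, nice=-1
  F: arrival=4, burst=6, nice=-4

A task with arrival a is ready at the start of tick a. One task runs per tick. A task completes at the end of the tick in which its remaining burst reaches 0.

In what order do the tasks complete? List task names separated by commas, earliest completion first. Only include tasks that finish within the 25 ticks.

completion order = F, B, C

t=0: ready={B} → run B
t=1: ready={B} → run B
t=2: ready={B} → run B
t=3: ready={B,C} → run B
t=4: ready={B,C,F} → run F
t=5: ready={B,C,F} → run F
t=6: ready={B,C,F} → run F
t=7: ready={B,C,F} → run F
t=8: ready={B,C,F} → run F
t=9: ready={B,C,F} → run F
t=10: ready={B,C} → run B
t=11: ready={B,C} → run B
t=12: ready={B,C} → run B
t=13: ready={B,C} → run B
t=14: ready={C} → run C
t=15: ready={C} → run C
t=16: ready={C} → run C
t=17: ready={C} → run C
t=18: ready={C} → run C
t=19: ready={C} → run C
t=20: ready={C} → run C
t=21: (idle)
t=22: (idle)
t=23: (idle)
t=24: (idle)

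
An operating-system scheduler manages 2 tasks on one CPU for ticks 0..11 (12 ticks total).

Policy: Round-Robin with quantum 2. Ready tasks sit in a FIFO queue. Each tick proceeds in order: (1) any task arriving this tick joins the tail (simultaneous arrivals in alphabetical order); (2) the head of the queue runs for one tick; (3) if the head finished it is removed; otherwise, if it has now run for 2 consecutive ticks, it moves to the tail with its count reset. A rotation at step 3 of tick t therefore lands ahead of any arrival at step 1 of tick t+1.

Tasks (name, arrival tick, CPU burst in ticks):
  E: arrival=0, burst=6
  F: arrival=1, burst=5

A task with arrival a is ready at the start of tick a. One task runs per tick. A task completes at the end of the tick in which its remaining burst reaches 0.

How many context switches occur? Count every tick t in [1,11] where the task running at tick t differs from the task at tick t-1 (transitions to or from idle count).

context switches = 6

t=0: queue=[E] q_used=0 → run E
t=1: queue=[E,F] q_used=1 → run E
t=2: queue=[F,E] q_used=0 → run F
t=3: queue=[F,E] q_used=1 → run F
t=4: queue=[E,F] q_used=0 → run E
t=5: queue=[E,F] q_used=1 → run E
t=6: queue=[F,E] q_used=0 → run F
t=7: queue=[F,E] q_used=1 → run F
t=8: queue=[E,F] q_used=0 → run E
t=9: queue=[E,F] q_used=1 → run E
t=10: queue=[F] q_used=0 → run F
t=11: (idle)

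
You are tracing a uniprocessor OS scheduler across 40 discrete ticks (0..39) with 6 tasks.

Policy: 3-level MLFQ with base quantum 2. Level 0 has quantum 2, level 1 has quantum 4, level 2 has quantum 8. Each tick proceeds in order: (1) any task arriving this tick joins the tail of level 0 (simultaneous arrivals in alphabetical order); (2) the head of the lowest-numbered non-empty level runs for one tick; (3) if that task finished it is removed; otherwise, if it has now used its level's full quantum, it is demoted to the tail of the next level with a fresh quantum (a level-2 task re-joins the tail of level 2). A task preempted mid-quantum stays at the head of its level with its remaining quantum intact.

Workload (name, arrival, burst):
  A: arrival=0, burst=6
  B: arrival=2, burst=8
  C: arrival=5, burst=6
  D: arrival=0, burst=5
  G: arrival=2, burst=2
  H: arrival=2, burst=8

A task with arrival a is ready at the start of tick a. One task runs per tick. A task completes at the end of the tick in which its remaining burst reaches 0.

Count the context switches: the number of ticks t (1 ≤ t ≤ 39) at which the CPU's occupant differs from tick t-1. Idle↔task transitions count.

t=0: L0/L1/L2 = AD/-/- → run A
t=1: L0/L1/L2 = AD/-/- → run A
t=2: L0/L1/L2 = DBGH/A/- → run D
t=3: L0/L1/L2 = DBGH/A/- → run D
t=4: L0/L1/L2 = BGH/AD/- → run B
t=5: L0/L1/L2 = BGHC/AD/- → run B
t=6: L0/L1/L2 = GHC/ADB/- → run G
t=7: L0/L1/L2 = GHC/ADB/- → run G
t=8: L0/L1/L2 = HC/ADB/- → run H
t=9: L0/L1/L2 = HC/ADB/- → run H
t=10: L0/L1/L2 = C/ADBH/- → run C
t=11: L0/L1/L2 = C/ADBH/- → run C
t=12: L0/L1/L2 = -/ADBHC/- → run A
t=13: L0/L1/L2 = -/ADBHC/- → run A
t=14: L0/L1/L2 = -/ADBHC/- → run A
t=15: L0/L1/L2 = -/ADBHC/- → run A
t=16: L0/L1/L2 = -/DBHC/- → run D
t=17: L0/L1/L2 = -/DBHC/- → run D
t=18: L0/L1/L2 = -/DBHC/- → run D
t=19: L0/L1/L2 = -/BHC/- → run B
t=20: L0/L1/L2 = -/BHC/- → run B
t=21: L0/L1/L2 = -/BHC/- → run B
t=22: L0/L1/L2 = -/BHC/- → run B
t=23: L0/L1/L2 = -/HC/B → run H
t=24: L0/L1/L2 = -/HC/B → run H
t=25: L0/L1/L2 = -/HC/B → run H
t=26: L0/L1/L2 = -/HC/B → run H
t=27: L0/L1/L2 = -/C/BH → run C
t=28: L0/L1/L2 = -/C/BH → run C
t=29: L0/L1/L2 = -/C/BH → run C
t=30: L0/L1/L2 = -/C/BH → run C
t=31: L0/L1/L2 = -/-/BH → run B
t=32: L0/L1/L2 = -/-/BH → run B
t=33: L0/L1/L2 = -/-/H → run H
t=34: L0/L1/L2 = -/-/H → run H
t=35: (idle)
t=36: (idle)
t=37: (idle)
t=38: (idle)
t=39: (idle)

context switches = 13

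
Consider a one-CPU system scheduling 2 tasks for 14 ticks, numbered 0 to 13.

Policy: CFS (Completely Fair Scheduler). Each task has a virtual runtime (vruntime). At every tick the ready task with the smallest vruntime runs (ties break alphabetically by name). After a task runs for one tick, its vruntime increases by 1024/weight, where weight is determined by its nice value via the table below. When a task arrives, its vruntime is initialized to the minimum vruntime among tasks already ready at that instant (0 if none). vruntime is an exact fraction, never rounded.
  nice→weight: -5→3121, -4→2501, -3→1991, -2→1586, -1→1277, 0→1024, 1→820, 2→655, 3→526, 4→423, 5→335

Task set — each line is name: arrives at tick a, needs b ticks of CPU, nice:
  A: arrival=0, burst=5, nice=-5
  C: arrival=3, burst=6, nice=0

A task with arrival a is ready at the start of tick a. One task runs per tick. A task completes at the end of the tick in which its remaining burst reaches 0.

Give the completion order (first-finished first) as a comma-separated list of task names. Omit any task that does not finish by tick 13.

completion order = A, C

t=0: vr[A=0] → run A
t=1: vr[A=1024/3121] → run A
t=2: vr[A=2048/3121] → run A
t=3: vr[A=3072/3121 C=3072/3121] → run A
t=4: vr[A=4096/3121 C=3072/3121] → run C
t=5: vr[A=4096/3121 C=6193/3121] → run A
t=6: vr[C=6193/3121] → run C
t=7: vr[C=9314/3121] → run C
t=8: vr[C=12435/3121] → run C
t=9: vr[C=15556/3121] → run C
t=10: vr[C=18677/3121] → run C
t=11: (idle)
t=12: (idle)
t=13: (idle)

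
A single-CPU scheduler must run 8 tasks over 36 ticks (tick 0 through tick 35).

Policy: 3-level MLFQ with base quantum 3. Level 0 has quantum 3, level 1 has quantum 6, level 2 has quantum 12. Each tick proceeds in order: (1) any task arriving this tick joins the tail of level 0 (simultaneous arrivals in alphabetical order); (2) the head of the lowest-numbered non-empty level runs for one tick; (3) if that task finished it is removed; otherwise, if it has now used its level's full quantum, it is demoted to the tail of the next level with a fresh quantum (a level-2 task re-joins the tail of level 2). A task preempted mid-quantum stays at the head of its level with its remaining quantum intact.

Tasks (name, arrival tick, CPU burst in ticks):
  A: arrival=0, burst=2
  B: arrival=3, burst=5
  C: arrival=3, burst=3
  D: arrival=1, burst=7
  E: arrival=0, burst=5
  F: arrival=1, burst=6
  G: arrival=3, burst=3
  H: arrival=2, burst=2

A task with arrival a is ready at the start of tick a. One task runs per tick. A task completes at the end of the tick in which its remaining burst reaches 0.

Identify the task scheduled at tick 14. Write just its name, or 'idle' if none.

t=0: L0/L1/L2 = AE/-/- → run A
t=1: L0/L1/L2 = AEDF/-/- → run A
t=2: L0/L1/L2 = EDFH/-/- → run E
t=3: L0/L1/L2 = EDFHBCG/-/- → run E
t=4: L0/L1/L2 = EDFHBCG/-/- → run E
t=5: L0/L1/L2 = DFHBCG/E/- → run D
t=6: L0/L1/L2 = DFHBCG/E/- → run D
t=7: L0/L1/L2 = DFHBCG/E/- → run D
t=8: L0/L1/L2 = FHBCG/ED/- → run F
t=9: L0/L1/L2 = FHBCG/ED/- → run F
t=10: L0/L1/L2 = FHBCG/ED/- → run F
t=11: L0/L1/L2 = HBCG/EDF/- → run H
t=12: L0/L1/L2 = HBCG/EDF/- → run H
t=13: L0/L1/L2 = BCG/EDF/- → run B
t=14: L0/L1/L2 = BCG/EDF/- → run B
t=15: L0/L1/L2 = BCG/EDF/- → run B
t=16: L0/L1/L2 = CG/EDFB/- → run C
t=17: L0/L1/L2 = CG/EDFB/- → run C
t=18: L0/L1/L2 = CG/EDFB/- → run C
t=19: L0/L1/L2 = G/EDFB/- → run G
t=20: L0/L1/L2 = G/EDFB/- → run G
t=21: L0/L1/L2 = G/EDFB/- → run G
t=22: L0/L1/L2 = -/EDFB/- → run E
t=23: L0/L1/L2 = -/EDFB/- → run E
t=24: L0/L1/L2 = -/DFB/- → run D
t=25: L0/L1/L2 = -/DFB/- → run D
t=26: L0/L1/L2 = -/DFB/- → run D
t=27: L0/L1/L2 = -/DFB/- → run D
t=28: L0/L1/L2 = -/FB/- → run F
t=29: L0/L1/L2 = -/FB/- → run F
t=30: L0/L1/L2 = -/FB/- → run F
t=31: L0/L1/L2 = -/B/- → run B
t=32: L0/L1/L2 = -/B/- → run B
t=33: (idle)
t=34: (idle)
t=35: (idle)

running at tick 14 = B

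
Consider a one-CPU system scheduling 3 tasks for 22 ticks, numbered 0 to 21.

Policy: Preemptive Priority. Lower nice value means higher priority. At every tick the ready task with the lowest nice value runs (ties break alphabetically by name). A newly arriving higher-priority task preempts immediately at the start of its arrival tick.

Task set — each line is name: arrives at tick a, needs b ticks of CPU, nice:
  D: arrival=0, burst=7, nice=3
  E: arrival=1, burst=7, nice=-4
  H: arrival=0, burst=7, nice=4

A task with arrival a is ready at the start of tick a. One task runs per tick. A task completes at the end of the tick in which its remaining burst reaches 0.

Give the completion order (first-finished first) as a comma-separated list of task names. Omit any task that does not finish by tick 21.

completion order = E, D, H

t=0: ready={D,H} → run D
t=1: ready={D,E,H} → run E
t=2: ready={D,E,H} → run E
t=3: ready={D,E,H} → run E
t=4: ready={D,E,H} → run E
t=5: ready={D,E,H} → run E
t=6: ready={D,E,H} → run E
t=7: ready={D,E,H} → run E
t=8: ready={D,H} → run D
t=9: ready={D,H} → run D
t=10: ready={D,H} → run D
t=11: ready={D,H} → run D
t=12: ready={D,H} → run D
t=13: ready={D,H} → run D
t=14: ready={H} → run H
t=15: ready={H} → run H
t=16: ready={H} → run H
t=17: ready={H} → run H
t=18: ready={H} → run H
t=19: ready={H} → run H
t=20: ready={H} → run H
t=21: (idle)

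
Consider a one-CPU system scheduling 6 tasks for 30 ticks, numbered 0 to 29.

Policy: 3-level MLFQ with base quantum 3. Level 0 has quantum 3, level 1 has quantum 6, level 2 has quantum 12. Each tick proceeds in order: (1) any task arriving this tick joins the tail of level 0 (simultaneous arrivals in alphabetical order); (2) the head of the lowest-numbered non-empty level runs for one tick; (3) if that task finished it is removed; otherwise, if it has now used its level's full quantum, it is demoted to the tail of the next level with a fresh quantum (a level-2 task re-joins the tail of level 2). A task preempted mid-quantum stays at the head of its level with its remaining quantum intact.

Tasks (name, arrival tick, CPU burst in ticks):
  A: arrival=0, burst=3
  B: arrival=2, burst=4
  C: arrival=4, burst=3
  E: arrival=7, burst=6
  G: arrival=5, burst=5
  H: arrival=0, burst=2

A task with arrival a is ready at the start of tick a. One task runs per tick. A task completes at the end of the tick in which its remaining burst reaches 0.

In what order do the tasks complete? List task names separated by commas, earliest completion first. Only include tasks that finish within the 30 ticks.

t=0: L0/L1/L2 = AH/-/- → run A
t=1: L0/L1/L2 = AH/-/- → run A
t=2: L0/L1/L2 = AHB/-/- → run A
t=3: L0/L1/L2 = HB/-/- → run H
t=4: L0/L1/L2 = HBC/-/- → run H
t=5: L0/L1/L2 = BCG/-/- → run B
t=6: L0/L1/L2 = BCG/-/- → run B
t=7: L0/L1/L2 = BCGE/-/- → run B
t=8: L0/L1/L2 = CGE/B/- → run C
t=9: L0/L1/L2 = CGE/B/- → run C
t=10: L0/L1/L2 = CGE/B/- → run C
t=11: L0/L1/L2 = GE/B/- → run G
t=12: L0/L1/L2 = GE/B/- → run G
t=13: L0/L1/L2 = GE/B/- → run G
t=14: L0/L1/L2 = E/BG/- → run E
t=15: L0/L1/L2 = E/BG/- → run E
t=16: L0/L1/L2 = E/BG/- → run E
t=17: L0/L1/L2 = -/BGE/- → run B
t=18: L0/L1/L2 = -/GE/- → run G
t=19: L0/L1/L2 = -/GE/- → run G
t=20: L0/L1/L2 = -/E/- → run E
t=21: L0/L1/L2 = -/E/- → run E
t=22: L0/L1/L2 = -/E/- → run E
t=23: (idle)
t=24: (idle)
t=25: (idle)
t=26: (idle)
t=27: (idle)
t=28: (idle)
t=29: (idle)

completion order = A, H, C, B, G, E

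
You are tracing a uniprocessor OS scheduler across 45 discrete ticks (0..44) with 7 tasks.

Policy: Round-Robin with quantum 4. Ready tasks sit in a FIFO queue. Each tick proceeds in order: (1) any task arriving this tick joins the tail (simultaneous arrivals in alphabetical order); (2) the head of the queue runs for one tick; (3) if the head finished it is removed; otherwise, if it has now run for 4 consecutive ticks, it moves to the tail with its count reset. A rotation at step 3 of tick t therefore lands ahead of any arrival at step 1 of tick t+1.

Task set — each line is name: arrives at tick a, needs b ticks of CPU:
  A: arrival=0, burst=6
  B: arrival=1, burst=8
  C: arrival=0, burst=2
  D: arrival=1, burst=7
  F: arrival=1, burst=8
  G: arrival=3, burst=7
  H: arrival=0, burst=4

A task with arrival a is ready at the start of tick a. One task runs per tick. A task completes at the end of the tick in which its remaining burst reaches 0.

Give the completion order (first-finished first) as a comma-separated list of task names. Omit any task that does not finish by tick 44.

completion order = C, H, A, B, D, F, G

t=0: queue=[A,C,H] q_used=0 → run A
t=1: queue=[A,C,H,B,D,F] q_used=1 → run A
t=2: queue=[A,C,H,B,D,F] q_used=2 → run A
t=3: queue=[A,C,H,B,D,F,G] q_used=3 → run A
t=4: queue=[C,H,B,D,F,G,A] q_used=0 → run C
t=5: queue=[C,H,B,D,F,G,A] q_used=1 → run C
t=6: queue=[H,B,D,F,G,A] q_used=0 → run H
t=7: queue=[H,B,D,F,G,A] q_used=1 → run H
t=8: queue=[H,B,D,F,G,A] q_used=2 → run H
t=9: queue=[H,B,D,F,G,A] q_used=3 → run H
t=10: queue=[B,D,F,G,A] q_used=0 → run B
t=11: queue=[B,D,F,G,A] q_used=1 → run B
t=12: queue=[B,D,F,G,A] q_used=2 → run B
t=13: queue=[B,D,F,G,A] q_used=3 → run B
t=14: queue=[D,F,G,A,B] q_used=0 → run D
t=15: queue=[D,F,G,A,B] q_used=1 → run D
t=16: queue=[D,F,G,A,B] q_used=2 → run D
t=17: queue=[D,F,G,A,B] q_used=3 → run D
t=18: queue=[F,G,A,B,D] q_used=0 → run F
t=19: queue=[F,G,A,B,D] q_used=1 → run F
t=20: queue=[F,G,A,B,D] q_used=2 → run F
t=21: queue=[F,G,A,B,D] q_used=3 → run F
t=22: queue=[G,A,B,D,F] q_used=0 → run G
t=23: queue=[G,A,B,D,F] q_used=1 → run G
t=24: queue=[G,A,B,D,F] q_used=2 → run G
t=25: queue=[G,A,B,D,F] q_used=3 → run G
t=26: queue=[A,B,D,F,G] q_used=0 → run A
t=27: queue=[A,B,D,F,G] q_used=1 → run A
t=28: queue=[B,D,F,G] q_used=0 → run B
t=29: queue=[B,D,F,G] q_used=1 → run B
t=30: queue=[B,D,F,G] q_used=2 → run B
t=31: queue=[B,D,F,G] q_used=3 → run B
t=32: queue=[D,F,G] q_used=0 → run D
t=33: queue=[D,F,G] q_used=1 → run D
t=34: queue=[D,F,G] q_used=2 → run D
t=35: queue=[F,G] q_used=0 → run F
t=36: queue=[F,G] q_used=1 → run F
t=37: queue=[F,G] q_used=2 → run F
t=38: queue=[F,G] q_used=3 → run F
t=39: queue=[G] q_used=0 → run G
t=40: queue=[G] q_used=1 → run G
t=41: queue=[G] q_used=2 → run G
t=42: (idle)
t=43: (idle)
t=44: (idle)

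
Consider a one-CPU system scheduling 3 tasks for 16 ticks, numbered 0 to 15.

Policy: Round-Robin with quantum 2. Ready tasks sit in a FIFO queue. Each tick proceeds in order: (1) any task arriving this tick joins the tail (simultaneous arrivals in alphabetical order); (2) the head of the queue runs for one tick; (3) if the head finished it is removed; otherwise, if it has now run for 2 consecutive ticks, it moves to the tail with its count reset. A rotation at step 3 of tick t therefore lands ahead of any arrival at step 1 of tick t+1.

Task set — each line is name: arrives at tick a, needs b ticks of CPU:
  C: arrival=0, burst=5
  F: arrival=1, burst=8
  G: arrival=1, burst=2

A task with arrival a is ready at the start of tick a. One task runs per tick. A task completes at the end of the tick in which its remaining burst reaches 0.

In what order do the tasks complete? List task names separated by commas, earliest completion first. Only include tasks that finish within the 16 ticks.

t=0: queue=[C] q_used=0 → run C
t=1: queue=[C,F,G] q_used=1 → run C
t=2: queue=[F,G,C] q_used=0 → run F
t=3: queue=[F,G,C] q_used=1 → run F
t=4: queue=[G,C,F] q_used=0 → run G
t=5: queue=[G,C,F] q_used=1 → run G
t=6: queue=[C,F] q_used=0 → run C
t=7: queue=[C,F] q_used=1 → run C
t=8: queue=[F,C] q_used=0 → run F
t=9: queue=[F,C] q_used=1 → run F
t=10: queue=[C,F] q_used=0 → run C
t=11: queue=[F] q_used=0 → run F
t=12: queue=[F] q_used=1 → run F
t=13: queue=[F] q_used=0 → run F
t=14: queue=[F] q_used=1 → run F
t=15: (idle)

completion order = G, C, F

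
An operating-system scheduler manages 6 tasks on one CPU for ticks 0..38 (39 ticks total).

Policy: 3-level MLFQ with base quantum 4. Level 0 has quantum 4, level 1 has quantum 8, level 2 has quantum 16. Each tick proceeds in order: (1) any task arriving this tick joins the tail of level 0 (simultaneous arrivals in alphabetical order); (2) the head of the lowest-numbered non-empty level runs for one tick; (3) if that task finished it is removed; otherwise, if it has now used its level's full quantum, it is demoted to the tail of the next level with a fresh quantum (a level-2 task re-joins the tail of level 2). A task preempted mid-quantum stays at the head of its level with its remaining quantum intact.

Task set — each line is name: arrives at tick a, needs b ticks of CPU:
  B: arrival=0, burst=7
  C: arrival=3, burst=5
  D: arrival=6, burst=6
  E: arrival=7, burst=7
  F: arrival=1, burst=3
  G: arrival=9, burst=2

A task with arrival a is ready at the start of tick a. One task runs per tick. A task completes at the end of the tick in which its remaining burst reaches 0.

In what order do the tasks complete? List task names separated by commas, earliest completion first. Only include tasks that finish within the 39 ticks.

t=0: L0/L1/L2 = B/-/- → run B
t=1: L0/L1/L2 = BF/-/- → run B
t=2: L0/L1/L2 = BF/-/- → run B
t=3: L0/L1/L2 = BFC/-/- → run B
t=4: L0/L1/L2 = FC/B/- → run F
t=5: L0/L1/L2 = FC/B/- → run F
t=6: L0/L1/L2 = FCD/B/- → run F
t=7: L0/L1/L2 = CDE/B/- → run C
t=8: L0/L1/L2 = CDE/B/- → run C
t=9: L0/L1/L2 = CDEG/B/- → run C
t=10: L0/L1/L2 = CDEG/B/- → run C
t=11: L0/L1/L2 = DEG/BC/- → run D
t=12: L0/L1/L2 = DEG/BC/- → run D
t=13: L0/L1/L2 = DEG/BC/- → run D
t=14: L0/L1/L2 = DEG/BC/- → run D
t=15: L0/L1/L2 = EG/BCD/- → run E
t=16: L0/L1/L2 = EG/BCD/- → run E
t=17: L0/L1/L2 = EG/BCD/- → run E
t=18: L0/L1/L2 = EG/BCD/- → run E
t=19: L0/L1/L2 = G/BCDE/- → run G
t=20: L0/L1/L2 = G/BCDE/- → run G
t=21: L0/L1/L2 = -/BCDE/- → run B
t=22: L0/L1/L2 = -/BCDE/- → run B
t=23: L0/L1/L2 = -/BCDE/- → run B
t=24: L0/L1/L2 = -/CDE/- → run C
t=25: L0/L1/L2 = -/DE/- → run D
t=26: L0/L1/L2 = -/DE/- → run D
t=27: L0/L1/L2 = -/E/- → run E
t=28: L0/L1/L2 = -/E/- → run E
t=29: L0/L1/L2 = -/E/- → run E
t=30: (idle)
t=31: (idle)
t=32: (idle)
t=33: (idle)
t=34: (idle)
t=35: (idle)
t=36: (idle)
t=37: (idle)
t=38: (idle)

completion order = F, G, B, C, D, E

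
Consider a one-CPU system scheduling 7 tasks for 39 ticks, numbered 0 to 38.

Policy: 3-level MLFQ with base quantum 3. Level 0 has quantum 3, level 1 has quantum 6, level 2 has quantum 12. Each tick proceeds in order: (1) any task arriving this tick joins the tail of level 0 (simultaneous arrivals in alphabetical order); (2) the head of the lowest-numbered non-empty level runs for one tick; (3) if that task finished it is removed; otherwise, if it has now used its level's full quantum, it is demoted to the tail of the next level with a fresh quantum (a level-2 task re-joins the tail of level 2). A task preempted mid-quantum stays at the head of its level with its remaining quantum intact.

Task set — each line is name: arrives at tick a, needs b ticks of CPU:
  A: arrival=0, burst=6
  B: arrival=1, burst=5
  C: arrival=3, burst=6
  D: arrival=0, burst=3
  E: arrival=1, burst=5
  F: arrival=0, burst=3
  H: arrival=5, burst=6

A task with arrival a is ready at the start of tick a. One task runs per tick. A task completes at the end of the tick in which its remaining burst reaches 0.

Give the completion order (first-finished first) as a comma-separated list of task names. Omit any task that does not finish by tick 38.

completion order = D, F, A, B, E, C, H

t=0: L0/L1/L2 = ADF/-/- → run A
t=1: L0/L1/L2 = ADFBE/-/- → run A
t=2: L0/L1/L2 = ADFBE/-/- → run A
t=3: L0/L1/L2 = DFBEC/A/- → run D
t=4: L0/L1/L2 = DFBEC/A/- → run D
t=5: L0/L1/L2 = DFBECH/A/- → run D
t=6: L0/L1/L2 = FBECH/A/- → run F
t=7: L0/L1/L2 = FBECH/A/- → run F
t=8: L0/L1/L2 = FBECH/A/- → run F
t=9: L0/L1/L2 = BECH/A/- → run B
t=10: L0/L1/L2 = BECH/A/- → run B
t=11: L0/L1/L2 = BECH/A/- → run B
t=12: L0/L1/L2 = ECH/AB/- → run E
t=13: L0/L1/L2 = ECH/AB/- → run E
t=14: L0/L1/L2 = ECH/AB/- → run E
t=15: L0/L1/L2 = CH/ABE/- → run C
t=16: L0/L1/L2 = CH/ABE/- → run C
t=17: L0/L1/L2 = CH/ABE/- → run C
t=18: L0/L1/L2 = H/ABEC/- → run H
t=19: L0/L1/L2 = H/ABEC/- → run H
t=20: L0/L1/L2 = H/ABEC/- → run H
t=21: L0/L1/L2 = -/ABECH/- → run A
t=22: L0/L1/L2 = -/ABECH/- → run A
t=23: L0/L1/L2 = -/ABECH/- → run A
t=24: L0/L1/L2 = -/BECH/- → run B
t=25: L0/L1/L2 = -/BECH/- → run B
t=26: L0/L1/L2 = -/ECH/- → run E
t=27: L0/L1/L2 = -/ECH/- → run E
t=28: L0/L1/L2 = -/CH/- → run C
t=29: L0/L1/L2 = -/CH/- → run C
t=30: L0/L1/L2 = -/CH/- → run C
t=31: L0/L1/L2 = -/H/- → run H
t=32: L0/L1/L2 = -/H/- → run H
t=33: L0/L1/L2 = -/H/- → run H
t=34: (idle)
t=35: (idle)
t=36: (idle)
t=37: (idle)
t=38: (idle)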